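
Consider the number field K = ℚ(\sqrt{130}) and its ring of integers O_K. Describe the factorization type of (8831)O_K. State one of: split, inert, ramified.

splits completely

130 mod 4 = 2, hence disc K = 4·130 = 520 and O_K = ℤ[√130].
disc(K) = 520 is not divisible by 8831; 8831 is unramified.
Legendre symbol by Euler's criterion: (130/8831) ≡ 130^4415 ≡ 1 (mod 8831), i.e. (130/8831) = 1.
d is a quadratic residue mod p, hence 8831 splits in O_K.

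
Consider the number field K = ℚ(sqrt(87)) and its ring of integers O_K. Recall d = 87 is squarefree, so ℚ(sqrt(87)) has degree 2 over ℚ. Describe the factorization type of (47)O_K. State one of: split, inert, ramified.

87 mod 4 = 3, hence disc K = 4·87 = 348 and O_K = ℤ[√87].
Since gcd(47, 348) = 1 the prime 47 does not ramify.
Compute (87/47) via Euler: 40^((47-1)/2) mod 47 = 46, so (87/47) = -1.
Legendre symbol -1 ⇒ 47 is inert.

47 remains inert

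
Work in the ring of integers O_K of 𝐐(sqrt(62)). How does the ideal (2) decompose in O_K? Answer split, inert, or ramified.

ramified — (2) = 𝔭²

62 mod 4 = 2, hence disc K = 4·62 = 248 and O_K = ℤ[√62].
disc(K) = 248 = 2·124, so p = 2 is ramified.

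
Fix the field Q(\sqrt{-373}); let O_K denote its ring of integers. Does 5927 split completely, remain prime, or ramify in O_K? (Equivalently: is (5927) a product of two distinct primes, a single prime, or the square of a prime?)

inert

Since -373 ≢ 1 mod 4, the ring of integers is ℤ[√-373] with discriminant 4·(-373) = -1492.
disc(K) = -1492 is not divisible by 5927; 5927 is unramified.
Compute (-373/5927) via Euler: 5554^((5927-1)/2) mod 5927 = 5926, so (-373/5927) = -1.
d is a non-residue mod p, hence 5927 remains inert in O_K.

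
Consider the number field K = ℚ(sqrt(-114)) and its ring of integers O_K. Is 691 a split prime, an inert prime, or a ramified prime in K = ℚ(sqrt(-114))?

p splits

-114 mod 4 = 2, hence disc K = 4·(-114) = -456 and O_K = ℤ[√-114].
691 ∤ -456, so 691 is unramified.
(-114/691) = 577^345 mod 691 = 1, giving Legendre symbol 1.
(-114/691) = 1, so 691 splits.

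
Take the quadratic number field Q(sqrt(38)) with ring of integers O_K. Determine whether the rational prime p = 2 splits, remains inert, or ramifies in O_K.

2 is ramified

38 mod 4 = 2, hence disc K = 4·38 = 152 and O_K = ℤ[√38].
2 divides disc(K) = 152, so 2 ramifies.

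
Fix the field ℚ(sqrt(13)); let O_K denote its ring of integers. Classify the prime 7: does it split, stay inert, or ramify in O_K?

d = 13 ≡ 1 (mod 4), so O_K = ℤ[(1+√13)/2] and disc(K) = d = 13.
Since gcd(7, 13) = 1 the prime 7 does not ramify.
(13/7) = 6^3 mod 7 = 6, giving Legendre symbol -1.
Legendre symbol -1 ⇒ 7 is inert.

remains prime (inert)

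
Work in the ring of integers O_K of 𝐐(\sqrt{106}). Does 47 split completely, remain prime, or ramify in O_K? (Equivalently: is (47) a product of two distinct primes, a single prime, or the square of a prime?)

split

d = 106 ≡ 2 (mod 4), so O_K = ℤ[√106] and disc(K) = 4d = 424.
Since gcd(47, 424) = 1 the prime 47 does not ramify.
Euler's criterion: 106^23 mod 47 = 1. Thus (106|47) = 1.
d is a quadratic residue mod p, hence 47 splits in O_K.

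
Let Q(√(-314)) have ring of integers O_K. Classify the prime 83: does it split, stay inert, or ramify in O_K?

Since -314 ≢ 1 mod 4, the ring of integers is ℤ[√-314] with discriminant 4·(-314) = -1256.
83 ∤ -1256, so 83 is unramified.
Euler's criterion: (-314)^41 mod 83 = 82. Thus (-314|83) = -1.
Legendre symbol -1 ⇒ 83 is inert.

inert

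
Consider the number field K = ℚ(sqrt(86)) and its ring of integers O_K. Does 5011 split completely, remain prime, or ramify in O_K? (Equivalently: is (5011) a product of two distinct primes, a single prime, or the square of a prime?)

splits completely

86 mod 4 = 2, hence disc K = 4·86 = 344 and O_K = ℤ[√86].
Since gcd(5011, 344) = 1 the prime 5011 does not ramify.
Compute (86/5011) via Euler: 86^((5011-1)/2) mod 5011 = 1, so (86/5011) = 1.
(86/5011) = 1, so 5011 splits.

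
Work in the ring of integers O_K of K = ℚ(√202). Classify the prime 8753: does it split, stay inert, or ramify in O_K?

8753 remains inert

Since 202 ≢ 1 mod 4, the ring of integers is ℤ[√202] with discriminant 4·202 = 808.
8753 ∤ 808, so 8753 is unramified.
Euler's criterion: 202^4376 mod 8753 = 8752. Thus (202|8753) = -1.
d is a non-residue mod p, hence 8753 remains inert in O_K.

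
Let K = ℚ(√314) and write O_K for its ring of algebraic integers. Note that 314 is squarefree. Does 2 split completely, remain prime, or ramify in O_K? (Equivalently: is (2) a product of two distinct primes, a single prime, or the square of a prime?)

ramifies in O_K

Since 314 ≢ 1 mod 4, the ring of integers is ℤ[√314] with discriminant 4·314 = 1256.
2 divides disc(K) = 1256, so 2 ramifies.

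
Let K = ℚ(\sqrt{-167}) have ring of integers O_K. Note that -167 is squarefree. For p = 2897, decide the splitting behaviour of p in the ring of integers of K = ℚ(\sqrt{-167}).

d = -167 ≡ 1 (mod 4), so O_K = ℤ[(1+√-167)/2] and disc(K) = d = -167.
disc(K) = -167 is not divisible by 2897; 2897 is unramified.
Euler's criterion: (-167)^1448 mod 2897 = 1. Thus (-167|2897) = 1.
Legendre symbol 1 ⇒ 2897 is split.

split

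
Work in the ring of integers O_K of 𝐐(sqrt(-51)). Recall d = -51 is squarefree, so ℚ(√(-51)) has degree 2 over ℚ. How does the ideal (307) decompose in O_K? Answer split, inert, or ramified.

-51 mod 4 = 1, hence disc K = -51 and O_K = ℤ[(1+√-51)/2].
Since gcd(307, -51) = 1 the prime 307 does not ramify.
Compute (-51/307) via Euler: 256^((307-1)/2) mod 307 = 1, so (-51/307) = 1.
d is a quadratic residue mod p, hence 307 splits in O_K.

307 splits in O_K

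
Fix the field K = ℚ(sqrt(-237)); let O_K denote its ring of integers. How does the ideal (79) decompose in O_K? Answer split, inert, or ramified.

ramified — (79) = 𝔭²

d = -237 ≡ 3 (mod 4), so O_K = ℤ[√-237] and disc(K) = 4d = -948.
Ramification test: 79 | -948. The prime 79 ramifies in K.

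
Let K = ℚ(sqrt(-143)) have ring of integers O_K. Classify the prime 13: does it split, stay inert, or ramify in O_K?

ramified

Since -143 ≡ 1 mod 4, the ring of integers is ℤ[(1+√-143)/2] with discriminant -143.
13 divides disc(K) = -143, so 13 ramifies.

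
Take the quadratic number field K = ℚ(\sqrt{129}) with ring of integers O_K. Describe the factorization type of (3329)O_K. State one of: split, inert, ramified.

Since 129 ≡ 1 mod 4, the ring of integers is ℤ[(1+√129)/2] with discriminant 129.
Since gcd(3329, 129) = 1 the prime 3329 does not ramify.
(129/3329) = 129^1664 mod 3329 = 1, giving Legendre symbol 1.
Legendre symbol 1 ⇒ 3329 is split.

split — (3329) = 𝔭₁𝔭₂ with 𝔭₁ ≠ 𝔭₂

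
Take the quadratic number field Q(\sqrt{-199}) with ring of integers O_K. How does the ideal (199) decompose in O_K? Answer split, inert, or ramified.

d = -199 ≡ 1 (mod 4), so O_K = ℤ[(1+√-199)/2] and disc(K) = d = -199.
199 divides disc(K) = -199, so 199 ramifies.

ramifies in O_K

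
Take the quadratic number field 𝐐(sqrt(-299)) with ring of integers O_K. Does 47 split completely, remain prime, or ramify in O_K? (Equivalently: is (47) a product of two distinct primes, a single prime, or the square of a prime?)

-299 mod 4 = 1, hence disc K = -299 and O_K = ℤ[(1+√-299)/2].
Since gcd(47, -299) = 1 the prime 47 does not ramify.
Compute (-299/47) via Euler: 30^((47-1)/2) mod 47 = 46, so (-299/47) = -1.
(-299/47) = -1, so 47 is inert.

inert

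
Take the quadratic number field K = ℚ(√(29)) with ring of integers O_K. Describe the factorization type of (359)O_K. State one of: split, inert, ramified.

359 remains inert

d = 29 ≡ 1 (mod 4), so O_K = ℤ[(1+√29)/2] and disc(K) = d = 29.
359 ∤ 29, so 359 is unramified.
Euler's criterion: 29^179 mod 359 = 358. Thus (29|359) = -1.
Legendre symbol -1 ⇒ 359 is inert.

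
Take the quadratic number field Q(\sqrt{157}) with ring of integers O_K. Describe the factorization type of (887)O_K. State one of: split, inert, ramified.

d = 157 ≡ 1 (mod 4), so O_K = ℤ[(1+√157)/2] and disc(K) = d = 157.
887 ∤ 157, so 887 is unramified.
(157/887) = 157^443 mod 887 = 886, giving Legendre symbol -1.
d is a non-residue mod p, hence 887 remains inert in O_K.

inert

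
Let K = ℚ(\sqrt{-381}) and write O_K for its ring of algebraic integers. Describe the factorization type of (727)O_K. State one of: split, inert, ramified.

-381 mod 4 = 3, hence disc K = 4·(-381) = -1524 and O_K = ℤ[√-381].
disc(K) = -1524 is not divisible by 727; 727 is unramified.
(-381/727) = 346^363 mod 727 = 1, giving Legendre symbol 1.
d is a quadratic residue mod p, hence 727 splits in O_K.

p splits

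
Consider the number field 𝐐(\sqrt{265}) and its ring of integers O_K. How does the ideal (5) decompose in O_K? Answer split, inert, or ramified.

5 is ramified

265 mod 4 = 1, hence disc K = 265 and O_K = ℤ[(1+√265)/2].
Ramification test: 5 | 265. The prime 5 ramifies in K.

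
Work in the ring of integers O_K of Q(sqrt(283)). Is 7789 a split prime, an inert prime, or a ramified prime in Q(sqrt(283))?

remains prime (inert)

Since 283 ≢ 1 mod 4, the ring of integers is ℤ[√283] with discriminant 4·283 = 1132.
Since gcd(7789, 1132) = 1 the prime 7789 does not ramify.
Euler's criterion: 283^3894 mod 7789 = 7788. Thus (283|7789) = -1.
Legendre symbol -1 ⇒ 7789 is inert.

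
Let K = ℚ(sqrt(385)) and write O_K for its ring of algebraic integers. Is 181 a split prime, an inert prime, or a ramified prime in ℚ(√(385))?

Since 385 ≡ 1 mod 4, the ring of integers is ℤ[(1+√385)/2] with discriminant 385.
disc(K) = 385 is not divisible by 181; 181 is unramified.
Legendre symbol by Euler's criterion: (385/181) ≡ 385^90 ≡ 180 (mod 181), i.e. (385/181) = -1.
d is a non-residue mod p, hence 181 remains inert in O_K.

inert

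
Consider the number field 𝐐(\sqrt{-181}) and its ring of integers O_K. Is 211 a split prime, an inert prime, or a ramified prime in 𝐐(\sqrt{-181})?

-181 mod 4 = 3, hence disc K = 4·(-181) = -724 and O_K = ℤ[√-181].
disc(K) = -724 is not divisible by 211; 211 is unramified.
Compute (-181/211) via Euler: 30^((211-1)/2) mod 211 = 1, so (-181/211) = 1.
(-181/211) = 1, so 211 splits.

211 splits in O_K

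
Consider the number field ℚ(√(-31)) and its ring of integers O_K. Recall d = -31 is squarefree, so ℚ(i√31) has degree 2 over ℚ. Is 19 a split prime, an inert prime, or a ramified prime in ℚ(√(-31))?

19 splits in O_K

Since -31 ≡ 1 mod 4, the ring of integers is ℤ[(1+√-31)/2] with discriminant -31.
Since gcd(19, -31) = 1 the prime 19 does not ramify.
(-31/19) = 7^9 mod 19 = 1, giving Legendre symbol 1.
Legendre symbol 1 ⇒ 19 is split.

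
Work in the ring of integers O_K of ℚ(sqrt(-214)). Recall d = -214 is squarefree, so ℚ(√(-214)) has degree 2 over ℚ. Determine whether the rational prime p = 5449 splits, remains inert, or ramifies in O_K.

split — (5449) = 𝔭₁𝔭₂ with 𝔭₁ ≠ 𝔭₂

-214 mod 4 = 2, hence disc K = 4·(-214) = -856 and O_K = ℤ[√-214].
disc(K) = -856 is not divisible by 5449; 5449 is unramified.
(-214/5449) = 5235^2724 mod 5449 = 1, giving Legendre symbol 1.
d is a quadratic residue mod p, hence 5449 splits in O_K.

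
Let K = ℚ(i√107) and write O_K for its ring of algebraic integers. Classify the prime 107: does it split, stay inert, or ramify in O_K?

ramified — (107) = 𝔭²

d = -107 ≡ 1 (mod 4), so O_K = ℤ[(1+√-107)/2] and disc(K) = d = -107.
107 divides disc(K) = -107, so 107 ramifies.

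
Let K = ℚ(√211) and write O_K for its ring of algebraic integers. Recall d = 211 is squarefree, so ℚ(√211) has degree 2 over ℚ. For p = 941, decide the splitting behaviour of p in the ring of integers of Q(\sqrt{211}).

remains prime (inert)

Since 211 ≢ 1 mod 4, the ring of integers is ℤ[√211] with discriminant 4·211 = 844.
941 ∤ 844, so 941 is unramified.
Euler's criterion: 211^470 mod 941 = 940. Thus (211|941) = -1.
Legendre symbol -1 ⇒ 941 is inert.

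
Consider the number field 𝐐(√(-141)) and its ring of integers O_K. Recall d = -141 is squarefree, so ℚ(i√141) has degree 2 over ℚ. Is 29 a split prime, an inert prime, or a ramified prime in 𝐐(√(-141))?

29 splits in O_K

-141 mod 4 = 3, hence disc K = 4·(-141) = -564 and O_K = ℤ[√-141].
29 ∤ -564, so 29 is unramified.
(-141/29) = 4^14 mod 29 = 1, giving Legendre symbol 1.
Legendre symbol 1 ⇒ 29 is split.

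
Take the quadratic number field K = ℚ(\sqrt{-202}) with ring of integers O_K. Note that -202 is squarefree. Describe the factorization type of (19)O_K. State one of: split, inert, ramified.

Since -202 ≢ 1 mod 4, the ring of integers is ℤ[√-202] with discriminant 4·(-202) = -808.
Since gcd(19, -808) = 1 the prime 19 does not ramify.
(-202/19) = 7^9 mod 19 = 1, giving Legendre symbol 1.
d is a quadratic residue mod p, hence 19 splits in O_K.

split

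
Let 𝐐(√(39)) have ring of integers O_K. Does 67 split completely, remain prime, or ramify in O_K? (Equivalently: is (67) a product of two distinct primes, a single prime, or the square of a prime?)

Since 39 ≢ 1 mod 4, the ring of integers is ℤ[√39] with discriminant 4·39 = 156.
67 ∤ 156, so 67 is unramified.
(39/67) = 39^33 mod 67 = 1, giving Legendre symbol 1.
Legendre symbol 1 ⇒ 67 is split.

67 splits in O_K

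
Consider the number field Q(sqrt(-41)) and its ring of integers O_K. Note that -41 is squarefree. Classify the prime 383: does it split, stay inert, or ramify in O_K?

Since -41 ≢ 1 mod 4, the ring of integers is ℤ[√-41] with discriminant 4·(-41) = -164.
disc(K) = -164 is not divisible by 383; 383 is unramified.
Compute (-41/383) via Euler: 342^((383-1)/2) mod 383 = 1, so (-41/383) = 1.
Legendre symbol 1 ⇒ 383 is split.

383 splits in O_K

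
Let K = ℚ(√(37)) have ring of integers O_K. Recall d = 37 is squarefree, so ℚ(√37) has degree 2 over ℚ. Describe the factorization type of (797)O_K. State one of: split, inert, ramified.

p is inert

37 mod 4 = 1, hence disc K = 37 and O_K = ℤ[(1+√37)/2].
797 ∤ 37, so 797 is unramified.
Euler's criterion: 37^398 mod 797 = 796. Thus (37|797) = -1.
d is a non-residue mod p, hence 797 remains inert in O_K.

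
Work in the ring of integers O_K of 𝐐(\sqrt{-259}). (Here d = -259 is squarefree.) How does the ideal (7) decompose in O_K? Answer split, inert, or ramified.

-259 mod 4 = 1, hence disc K = -259 and O_K = ℤ[(1+√-259)/2].
7 divides disc(K) = -259, so 7 ramifies.

p ramifies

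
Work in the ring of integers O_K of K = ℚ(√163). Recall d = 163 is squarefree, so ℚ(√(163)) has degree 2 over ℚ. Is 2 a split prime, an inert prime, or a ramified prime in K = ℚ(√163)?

ramified

d = 163 ≡ 3 (mod 4), so O_K = ℤ[√163] and disc(K) = 4d = 652.
2 divides disc(K) = 652, so 2 ramifies.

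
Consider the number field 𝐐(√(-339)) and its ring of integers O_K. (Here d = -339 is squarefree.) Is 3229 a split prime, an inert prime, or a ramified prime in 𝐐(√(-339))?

p is inert

-339 mod 4 = 1, hence disc K = -339 and O_K = ℤ[(1+√-339)/2].
3229 ∤ -339, so 3229 is unramified.
Euler's criterion: (-339)^1614 mod 3229 = 3228. Thus (-339|3229) = -1.
d is a non-residue mod p, hence 3229 remains inert in O_K.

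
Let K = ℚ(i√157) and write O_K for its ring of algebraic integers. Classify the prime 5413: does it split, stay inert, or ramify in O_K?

splits completely

-157 mod 4 = 3, hence disc K = 4·(-157) = -628 and O_K = ℤ[√-157].
disc(K) = -628 is not divisible by 5413; 5413 is unramified.
(-157/5413) = 5256^2706 mod 5413 = 1, giving Legendre symbol 1.
Legendre symbol 1 ⇒ 5413 is split.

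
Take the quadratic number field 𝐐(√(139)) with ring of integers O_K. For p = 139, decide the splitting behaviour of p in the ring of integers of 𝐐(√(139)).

ramifies in O_K

d = 139 ≡ 3 (mod 4), so O_K = ℤ[√139] and disc(K) = 4d = 556.
139 divides disc(K) = 556, so 139 ramifies.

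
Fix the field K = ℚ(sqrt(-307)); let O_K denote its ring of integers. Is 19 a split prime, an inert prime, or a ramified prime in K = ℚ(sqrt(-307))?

split

-307 mod 4 = 1, hence disc K = -307 and O_K = ℤ[(1+√-307)/2].
disc(K) = -307 is not divisible by 19; 19 is unramified.
Legendre symbol by Euler's criterion: (-307/19) ≡ (-307)^9 ≡ 1 (mod 19), i.e. (-307/19) = 1.
Legendre symbol 1 ⇒ 19 is split.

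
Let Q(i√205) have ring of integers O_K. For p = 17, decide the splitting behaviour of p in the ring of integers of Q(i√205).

d = -205 ≡ 3 (mod 4), so O_K = ℤ[√-205] and disc(K) = 4d = -820.
17 ∤ -820, so 17 is unramified.
Legendre symbol by Euler's criterion: (-205/17) ≡ (-205)^8 ≡ 1 (mod 17), i.e. (-205/17) = 1.
Legendre symbol 1 ⇒ 17 is split.

p splits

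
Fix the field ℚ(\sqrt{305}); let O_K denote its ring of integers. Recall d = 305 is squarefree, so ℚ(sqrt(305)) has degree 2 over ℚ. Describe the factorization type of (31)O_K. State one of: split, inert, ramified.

305 mod 4 = 1, hence disc K = 305 and O_K = ℤ[(1+√305)/2].
disc(K) = 305 is not divisible by 31; 31 is unramified.
Compute (305/31) via Euler: 26^((31-1)/2) mod 31 = 30, so (305/31) = -1.
d is a non-residue mod p, hence 31 remains inert in O_K.

inert — (31) stays prime in O_K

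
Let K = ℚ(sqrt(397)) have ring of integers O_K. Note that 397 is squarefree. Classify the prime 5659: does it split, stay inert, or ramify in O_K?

d = 397 ≡ 1 (mod 4), so O_K = ℤ[(1+√397)/2] and disc(K) = d = 397.
5659 ∤ 397, so 5659 is unramified.
Legendre symbol by Euler's criterion: (397/5659) ≡ 397^2829 ≡ 5658 (mod 5659), i.e. (397/5659) = -1.
(397/5659) = -1, so 5659 is inert.

5659 remains inert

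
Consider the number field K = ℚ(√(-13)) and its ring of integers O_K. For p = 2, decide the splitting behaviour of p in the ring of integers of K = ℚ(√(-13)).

-13 mod 4 = 3, hence disc K = 4·(-13) = -52 and O_K = ℤ[√-13].
disc(K) = -52 = 2·(-26), so p = 2 is ramified.

ramified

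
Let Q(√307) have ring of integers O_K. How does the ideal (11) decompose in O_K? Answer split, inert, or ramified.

inert — (11) stays prime in O_K

307 mod 4 = 3, hence disc K = 4·307 = 1228 and O_K = ℤ[√307].
Since gcd(11, 1228) = 1 the prime 11 does not ramify.
Compute (307/11) via Euler: 10^((11-1)/2) mod 11 = 10, so (307/11) = -1.
Legendre symbol -1 ⇒ 11 is inert.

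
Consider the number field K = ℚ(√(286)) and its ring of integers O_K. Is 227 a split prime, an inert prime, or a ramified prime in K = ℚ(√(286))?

227 splits in O_K

Since 286 ≢ 1 mod 4, the ring of integers is ℤ[√286] with discriminant 4·286 = 1144.
disc(K) = 1144 is not divisible by 227; 227 is unramified.
Legendre symbol by Euler's criterion: (286/227) ≡ 286^113 ≡ 1 (mod 227), i.e. (286/227) = 1.
d is a quadratic residue mod p, hence 227 splits in O_K.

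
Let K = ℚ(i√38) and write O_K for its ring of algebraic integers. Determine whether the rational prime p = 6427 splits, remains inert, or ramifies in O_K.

-38 mod 4 = 2, hence disc K = 4·(-38) = -152 and O_K = ℤ[√-38].
Since gcd(6427, -152) = 1 the prime 6427 does not ramify.
Legendre symbol by Euler's criterion: (-38/6427) ≡ (-38)^3213 ≡ 6426 (mod 6427), i.e. (-38/6427) = -1.
Legendre symbol -1 ⇒ 6427 is inert.

p is inert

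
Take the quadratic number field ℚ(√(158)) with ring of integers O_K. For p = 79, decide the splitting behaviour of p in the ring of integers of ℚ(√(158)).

Since 158 ≢ 1 mod 4, the ring of integers is ℤ[√158] with discriminant 4·158 = 632.
Ramification test: 79 | 632. The prime 79 ramifies in K.

ramified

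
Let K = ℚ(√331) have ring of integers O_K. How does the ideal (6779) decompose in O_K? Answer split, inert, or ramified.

331 mod 4 = 3, hence disc K = 4·331 = 1324 and O_K = ℤ[√331].
6779 ∤ 1324, so 6779 is unramified.
(331/6779) = 331^3389 mod 6779 = 1, giving Legendre symbol 1.
d is a quadratic residue mod p, hence 6779 splits in O_K.

splits completely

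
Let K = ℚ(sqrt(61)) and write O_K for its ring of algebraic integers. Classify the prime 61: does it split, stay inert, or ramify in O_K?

ramified — (61) = 𝔭²

d = 61 ≡ 1 (mod 4), so O_K = ℤ[(1+√61)/2] and disc(K) = d = 61.
disc(K) = 61 = 61·1, so p = 61 is ramified.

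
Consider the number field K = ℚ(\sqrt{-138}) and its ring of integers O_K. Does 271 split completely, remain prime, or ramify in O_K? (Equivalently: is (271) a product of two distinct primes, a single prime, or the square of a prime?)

p is inert

d = -138 ≡ 2 (mod 4), so O_K = ℤ[√-138] and disc(K) = 4d = -552.
Since gcd(271, -552) = 1 the prime 271 does not ramify.
Compute (-138/271) via Euler: 133^((271-1)/2) mod 271 = 270, so (-138/271) = -1.
Legendre symbol -1 ⇒ 271 is inert.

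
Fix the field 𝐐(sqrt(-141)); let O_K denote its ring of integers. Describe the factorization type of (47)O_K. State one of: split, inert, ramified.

-141 mod 4 = 3, hence disc K = 4·(-141) = -564 and O_K = ℤ[√-141].
disc(K) = -564 = 47·(-12), so p = 47 is ramified.

ramified — (47) = 𝔭²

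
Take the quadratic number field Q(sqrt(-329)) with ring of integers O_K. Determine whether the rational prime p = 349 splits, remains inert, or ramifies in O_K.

d = -329 ≡ 3 (mod 4), so O_K = ℤ[√-329] and disc(K) = 4d = -1316.
Since gcd(349, -1316) = 1 the prime 349 does not ramify.
(-329/349) = 20^174 mod 349 = 1, giving Legendre symbol 1.
Legendre symbol 1 ⇒ 349 is split.

split — (349) = 𝔭₁𝔭₂ with 𝔭₁ ≠ 𝔭₂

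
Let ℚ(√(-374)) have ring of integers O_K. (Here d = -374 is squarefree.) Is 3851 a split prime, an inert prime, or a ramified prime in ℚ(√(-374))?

d = -374 ≡ 2 (mod 4), so O_K = ℤ[√-374] and disc(K) = 4d = -1496.
3851 ∤ -1496, so 3851 is unramified.
Legendre symbol by Euler's criterion: (-374/3851) ≡ (-374)^1925 ≡ 3850 (mod 3851), i.e. (-374/3851) = -1.
Legendre symbol -1 ⇒ 3851 is inert.

remains prime (inert)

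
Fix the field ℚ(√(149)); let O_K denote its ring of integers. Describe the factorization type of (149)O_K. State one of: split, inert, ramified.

d = 149 ≡ 1 (mod 4), so O_K = ℤ[(1+√149)/2] and disc(K) = d = 149.
disc(K) = 149 = 149·1, so p = 149 is ramified.

ramified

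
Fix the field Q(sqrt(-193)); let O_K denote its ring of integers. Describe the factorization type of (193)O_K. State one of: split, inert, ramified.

Since -193 ≢ 1 mod 4, the ring of integers is ℤ[√-193] with discriminant 4·(-193) = -772.
193 divides disc(K) = -772, so 193 ramifies.

p ramifies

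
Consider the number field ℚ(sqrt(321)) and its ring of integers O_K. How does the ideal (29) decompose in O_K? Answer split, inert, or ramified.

inert — (29) stays prime in O_K

321 mod 4 = 1, hence disc K = 321 and O_K = ℤ[(1+√321)/2].
Since gcd(29, 321) = 1 the prime 29 does not ramify.
Legendre symbol by Euler's criterion: (321/29) ≡ 321^14 ≡ 28 (mod 29), i.e. (321/29) = -1.
d is a non-residue mod p, hence 29 remains inert in O_K.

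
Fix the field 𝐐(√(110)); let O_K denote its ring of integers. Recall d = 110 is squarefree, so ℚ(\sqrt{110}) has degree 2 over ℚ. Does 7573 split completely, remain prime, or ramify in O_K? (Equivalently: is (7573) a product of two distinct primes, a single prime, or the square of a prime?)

Since 110 ≢ 1 mod 4, the ring of integers is ℤ[√110] with discriminant 4·110 = 440.
disc(K) = 440 is not divisible by 7573; 7573 is unramified.
(110/7573) = 110^3786 mod 7573 = 1, giving Legendre symbol 1.
(110/7573) = 1, so 7573 splits.

splits completely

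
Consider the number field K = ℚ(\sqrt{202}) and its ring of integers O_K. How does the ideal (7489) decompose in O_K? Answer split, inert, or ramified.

p is inert

d = 202 ≡ 2 (mod 4), so O_K = ℤ[√202] and disc(K) = 4d = 808.
Since gcd(7489, 808) = 1 the prime 7489 does not ramify.
Euler's criterion: 202^3744 mod 7489 = 7488. Thus (202|7489) = -1.
d is a non-residue mod p, hence 7489 remains inert in O_K.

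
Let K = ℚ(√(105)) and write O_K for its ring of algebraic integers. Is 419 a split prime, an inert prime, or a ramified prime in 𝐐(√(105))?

split

d = 105 ≡ 1 (mod 4), so O_K = ℤ[(1+√105)/2] and disc(K) = d = 105.
419 ∤ 105, so 419 is unramified.
(105/419) = 105^209 mod 419 = 1, giving Legendre symbol 1.
(105/419) = 1, so 419 splits.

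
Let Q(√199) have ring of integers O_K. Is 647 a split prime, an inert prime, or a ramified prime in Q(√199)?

remains prime (inert)

Since 199 ≢ 1 mod 4, the ring of integers is ℤ[√199] with discriminant 4·199 = 796.
disc(K) = 796 is not divisible by 647; 647 is unramified.
Compute (199/647) via Euler: 199^((647-1)/2) mod 647 = 646, so (199/647) = -1.
(199/647) = -1, so 647 is inert.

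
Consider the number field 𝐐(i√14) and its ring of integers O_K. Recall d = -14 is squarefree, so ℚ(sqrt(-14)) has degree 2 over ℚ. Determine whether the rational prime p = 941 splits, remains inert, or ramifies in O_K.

-14 mod 4 = 2, hence disc K = 4·(-14) = -56 and O_K = ℤ[√-14].
941 ∤ -56, so 941 is unramified.
Euler's criterion: (-14)^470 mod 941 = 1. Thus (-14|941) = 1.
(-14/941) = 1, so 941 splits.

splits completely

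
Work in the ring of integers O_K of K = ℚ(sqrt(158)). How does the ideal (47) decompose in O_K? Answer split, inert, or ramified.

47 splits in O_K

Since 158 ≢ 1 mod 4, the ring of integers is ℤ[√158] with discriminant 4·158 = 632.
disc(K) = 632 is not divisible by 47; 47 is unramified.
Euler's criterion: 158^23 mod 47 = 1. Thus (158|47) = 1.
(158/47) = 1, so 47 splits.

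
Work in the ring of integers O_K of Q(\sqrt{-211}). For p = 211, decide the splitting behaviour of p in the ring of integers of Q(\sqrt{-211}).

d = -211 ≡ 1 (mod 4), so O_K = ℤ[(1+√-211)/2] and disc(K) = d = -211.
Ramification test: 211 | -211. The prime 211 ramifies in K.

ramifies in O_K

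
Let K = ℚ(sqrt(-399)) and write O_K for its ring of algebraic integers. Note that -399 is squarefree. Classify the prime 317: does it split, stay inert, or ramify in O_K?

-399 mod 4 = 1, hence disc K = -399 and O_K = ℤ[(1+√-399)/2].
disc(K) = -399 is not divisible by 317; 317 is unramified.
(-399/317) = 235^158 mod 317 = 1, giving Legendre symbol 1.
d is a quadratic residue mod p, hence 317 splits in O_K.

split — (317) = 𝔭₁𝔭₂ with 𝔭₁ ≠ 𝔭₂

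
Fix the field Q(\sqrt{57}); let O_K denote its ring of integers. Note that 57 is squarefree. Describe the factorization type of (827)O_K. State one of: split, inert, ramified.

57 mod 4 = 1, hence disc K = 57 and O_K = ℤ[(1+√57)/2].
827 ∤ 57, so 827 is unramified.
Euler's criterion: 57^413 mod 827 = 1. Thus (57|827) = 1.
Legendre symbol 1 ⇒ 827 is split.

827 splits in O_K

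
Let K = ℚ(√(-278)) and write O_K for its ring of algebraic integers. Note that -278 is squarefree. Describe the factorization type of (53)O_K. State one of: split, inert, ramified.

split

Since -278 ≢ 1 mod 4, the ring of integers is ℤ[√-278] with discriminant 4·(-278) = -1112.
disc(K) = -1112 is not divisible by 53; 53 is unramified.
(-278/53) = 40^26 mod 53 = 1, giving Legendre symbol 1.
(-278/53) = 1, so 53 splits.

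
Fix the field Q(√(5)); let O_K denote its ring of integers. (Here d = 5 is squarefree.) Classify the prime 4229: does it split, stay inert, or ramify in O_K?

5 mod 4 = 1, hence disc K = 5 and O_K = ℤ[(1+√5)/2].
Since gcd(4229, 5) = 1 the prime 4229 does not ramify.
Euler's criterion: 5^2114 mod 4229 = 1. Thus (5|4229) = 1.
Legendre symbol 1 ⇒ 4229 is split.

splits completely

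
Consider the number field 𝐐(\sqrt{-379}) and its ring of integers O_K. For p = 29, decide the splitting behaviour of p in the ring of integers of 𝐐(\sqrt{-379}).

remains prime (inert)

Since -379 ≡ 1 mod 4, the ring of integers is ℤ[(1+√-379)/2] with discriminant -379.
Since gcd(29, -379) = 1 the prime 29 does not ramify.
Euler's criterion: (-379)^14 mod 29 = 28. Thus (-379|29) = -1.
Legendre symbol -1 ⇒ 29 is inert.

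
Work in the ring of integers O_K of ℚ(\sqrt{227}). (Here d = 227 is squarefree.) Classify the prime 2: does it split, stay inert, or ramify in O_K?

ramified — (2) = 𝔭²

d = 227 ≡ 3 (mod 4), so O_K = ℤ[√227] and disc(K) = 4d = 908.
disc(K) = 908 = 2·454, so p = 2 is ramified.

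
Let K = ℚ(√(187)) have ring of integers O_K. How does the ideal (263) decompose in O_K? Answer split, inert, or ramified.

split — (263) = 𝔭₁𝔭₂ with 𝔭₁ ≠ 𝔭₂

d = 187 ≡ 3 (mod 4), so O_K = ℤ[√187] and disc(K) = 4d = 748.
disc(K) = 748 is not divisible by 263; 263 is unramified.
Legendre symbol by Euler's criterion: (187/263) ≡ 187^131 ≡ 1 (mod 263), i.e. (187/263) = 1.
Legendre symbol 1 ⇒ 263 is split.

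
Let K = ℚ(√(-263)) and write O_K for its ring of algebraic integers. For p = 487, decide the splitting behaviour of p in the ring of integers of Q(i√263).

Since -263 ≡ 1 mod 4, the ring of integers is ℤ[(1+√-263)/2] with discriminant -263.
disc(K) = -263 is not divisible by 487; 487 is unramified.
Euler's criterion: (-263)^243 mod 487 = 486. Thus (-263|487) = -1.
Legendre symbol -1 ⇒ 487 is inert.

p is inert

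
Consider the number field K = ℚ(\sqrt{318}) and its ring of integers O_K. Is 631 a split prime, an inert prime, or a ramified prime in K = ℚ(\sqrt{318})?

318 mod 4 = 2, hence disc K = 4·318 = 1272 and O_K = ℤ[√318].
631 ∤ 1272, so 631 is unramified.
Legendre symbol by Euler's criterion: (318/631) ≡ 318^315 ≡ 1 (mod 631), i.e. (318/631) = 1.
Legendre symbol 1 ⇒ 631 is split.

split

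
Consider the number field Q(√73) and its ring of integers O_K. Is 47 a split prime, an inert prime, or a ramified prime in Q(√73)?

47 remains inert

73 mod 4 = 1, hence disc K = 73 and O_K = ℤ[(1+√73)/2].
Since gcd(47, 73) = 1 the prime 47 does not ramify.
(73/47) = 26^23 mod 47 = 46, giving Legendre symbol -1.
(73/47) = -1, so 47 is inert.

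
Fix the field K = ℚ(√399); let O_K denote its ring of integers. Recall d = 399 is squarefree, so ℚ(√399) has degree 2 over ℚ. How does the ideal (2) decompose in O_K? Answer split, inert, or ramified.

2 is ramified

399 mod 4 = 3, hence disc K = 4·399 = 1596 and O_K = ℤ[√399].
disc(K) = 1596 = 2·798, so p = 2 is ramified.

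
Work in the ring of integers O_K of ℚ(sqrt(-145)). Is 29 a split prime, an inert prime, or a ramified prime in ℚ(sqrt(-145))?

ramified

Since -145 ≢ 1 mod 4, the ring of integers is ℤ[√-145] with discriminant 4·(-145) = -580.
29 divides disc(K) = -580, so 29 ramifies.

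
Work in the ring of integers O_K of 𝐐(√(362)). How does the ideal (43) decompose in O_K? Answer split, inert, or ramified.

362 mod 4 = 2, hence disc K = 4·362 = 1448 and O_K = ℤ[√362].
Since gcd(43, 1448) = 1 the prime 43 does not ramify.
(362/43) = 18^21 mod 43 = 42, giving Legendre symbol -1.
d is a non-residue mod p, hence 43 remains inert in O_K.

inert — (43) stays prime in O_K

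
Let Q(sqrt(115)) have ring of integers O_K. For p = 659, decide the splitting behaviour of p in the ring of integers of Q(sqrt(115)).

p splits

d = 115 ≡ 3 (mod 4), so O_K = ℤ[√115] and disc(K) = 4d = 460.
Since gcd(659, 460) = 1 the prime 659 does not ramify.
(115/659) = 115^329 mod 659 = 1, giving Legendre symbol 1.
d is a quadratic residue mod p, hence 659 splits in O_K.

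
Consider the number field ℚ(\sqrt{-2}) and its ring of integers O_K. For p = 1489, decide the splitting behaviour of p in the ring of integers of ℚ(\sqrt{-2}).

-2 mod 4 = 2, hence disc K = 4·(-2) = -8 and O_K = ℤ[√-2].
Since gcd(1489, -8) = 1 the prime 1489 does not ramify.
Legendre symbol by Euler's criterion: (-2/1489) ≡ (-2)^744 ≡ 1 (mod 1489), i.e. (-2/1489) = 1.
(-2/1489) = 1, so 1489 splits.

split — (1489) = 𝔭₁𝔭₂ with 𝔭₁ ≠ 𝔭₂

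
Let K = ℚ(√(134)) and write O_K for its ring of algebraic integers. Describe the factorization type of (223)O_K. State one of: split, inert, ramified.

223 remains inert

d = 134 ≡ 2 (mod 4), so O_K = ℤ[√134] and disc(K) = 4d = 536.
223 ∤ 536, so 223 is unramified.
Compute (134/223) via Euler: 134^((223-1)/2) mod 223 = 222, so (134/223) = -1.
Legendre symbol -1 ⇒ 223 is inert.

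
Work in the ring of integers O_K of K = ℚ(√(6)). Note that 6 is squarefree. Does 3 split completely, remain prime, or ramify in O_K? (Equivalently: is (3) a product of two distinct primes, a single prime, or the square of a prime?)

p ramifies

6 mod 4 = 2, hence disc K = 4·6 = 24 and O_K = ℤ[√6].
Ramification test: 3 | 24. The prime 3 ramifies in K.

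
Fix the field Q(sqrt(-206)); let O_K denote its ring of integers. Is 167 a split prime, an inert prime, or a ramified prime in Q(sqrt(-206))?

Since -206 ≢ 1 mod 4, the ring of integers is ℤ[√-206] with discriminant 4·(-206) = -824.
disc(K) = -824 is not divisible by 167; 167 is unramified.
Legendre symbol by Euler's criterion: (-206/167) ≡ (-206)^83 ≡ 1 (mod 167), i.e. (-206/167) = 1.
(-206/167) = 1, so 167 splits.

167 splits in O_K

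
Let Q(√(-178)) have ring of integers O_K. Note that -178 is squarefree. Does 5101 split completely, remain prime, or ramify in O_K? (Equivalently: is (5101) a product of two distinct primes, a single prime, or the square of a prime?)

Since -178 ≢ 1 mod 4, the ring of integers is ℤ[√-178] with discriminant 4·(-178) = -712.
5101 ∤ -712, so 5101 is unramified.
Euler's criterion: (-178)^2550 mod 5101 = 1. Thus (-178|5101) = 1.
Legendre symbol 1 ⇒ 5101 is split.

splits completely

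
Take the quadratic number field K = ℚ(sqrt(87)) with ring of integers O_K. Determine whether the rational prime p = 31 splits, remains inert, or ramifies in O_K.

split

Since 87 ≢ 1 mod 4, the ring of integers is ℤ[√87] with discriminant 4·87 = 348.
disc(K) = 348 is not divisible by 31; 31 is unramified.
Legendre symbol by Euler's criterion: (87/31) ≡ 87^15 ≡ 1 (mod 31), i.e. (87/31) = 1.
Legendre symbol 1 ⇒ 31 is split.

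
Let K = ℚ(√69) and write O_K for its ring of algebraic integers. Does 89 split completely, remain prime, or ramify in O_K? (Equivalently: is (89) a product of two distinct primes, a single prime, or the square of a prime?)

split

d = 69 ≡ 1 (mod 4), so O_K = ℤ[(1+√69)/2] and disc(K) = d = 69.
disc(K) = 69 is not divisible by 89; 89 is unramified.
Legendre symbol by Euler's criterion: (69/89) ≡ 69^44 ≡ 1 (mod 89), i.e. (69/89) = 1.
(69/89) = 1, so 89 splits.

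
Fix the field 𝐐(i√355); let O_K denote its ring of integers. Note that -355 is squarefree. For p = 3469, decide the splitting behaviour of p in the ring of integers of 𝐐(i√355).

remains prime (inert)

-355 mod 4 = 1, hence disc K = -355 and O_K = ℤ[(1+√-355)/2].
3469 ∤ -355, so 3469 is unramified.
Compute (-355/3469) via Euler: 3114^((3469-1)/2) mod 3469 = 3468, so (-355/3469) = -1.
Legendre symbol -1 ⇒ 3469 is inert.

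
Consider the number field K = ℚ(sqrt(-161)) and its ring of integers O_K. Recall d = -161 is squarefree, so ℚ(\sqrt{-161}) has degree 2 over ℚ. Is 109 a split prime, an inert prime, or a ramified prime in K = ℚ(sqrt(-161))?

Since -161 ≢ 1 mod 4, the ring of integers is ℤ[√-161] with discriminant 4·(-161) = -644.
disc(K) = -644 is not divisible by 109; 109 is unramified.
Compute (-161/109) via Euler: 57^((109-1)/2) mod 109 = 108, so (-161/109) = -1.
d is a non-residue mod p, hence 109 remains inert in O_K.

109 remains inert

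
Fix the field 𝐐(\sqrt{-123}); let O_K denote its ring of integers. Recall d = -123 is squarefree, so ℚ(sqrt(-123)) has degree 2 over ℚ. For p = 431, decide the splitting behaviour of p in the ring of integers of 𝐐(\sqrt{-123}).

431 remains inert

Since -123 ≡ 1 mod 4, the ring of integers is ℤ[(1+√-123)/2] with discriminant -123.
431 ∤ -123, so 431 is unramified.
(-123/431) = 308^215 mod 431 = 430, giving Legendre symbol -1.
d is a non-residue mod p, hence 431 remains inert in O_K.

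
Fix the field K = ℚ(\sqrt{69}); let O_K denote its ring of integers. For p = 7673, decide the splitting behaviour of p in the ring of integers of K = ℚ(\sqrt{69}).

7673 splits in O_K

69 mod 4 = 1, hence disc K = 69 and O_K = ℤ[(1+√69)/2].
disc(K) = 69 is not divisible by 7673; 7673 is unramified.
Compute (69/7673) via Euler: 69^((7673-1)/2) mod 7673 = 1, so (69/7673) = 1.
Legendre symbol 1 ⇒ 7673 is split.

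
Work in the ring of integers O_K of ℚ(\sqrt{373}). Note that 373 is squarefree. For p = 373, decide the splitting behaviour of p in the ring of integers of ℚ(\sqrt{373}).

p ramifies

Since 373 ≡ 1 mod 4, the ring of integers is ℤ[(1+√373)/2] with discriminant 373.
disc(K) = 373 = 373·1, so p = 373 is ramified.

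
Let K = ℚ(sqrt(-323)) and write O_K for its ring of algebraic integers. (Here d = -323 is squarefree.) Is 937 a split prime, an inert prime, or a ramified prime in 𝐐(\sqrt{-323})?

p splits

Since -323 ≡ 1 mod 4, the ring of integers is ℤ[(1+√-323)/2] with discriminant -323.
Since gcd(937, -323) = 1 the prime 937 does not ramify.
Euler's criterion: (-323)^468 mod 937 = 1. Thus (-323|937) = 1.
d is a quadratic residue mod p, hence 937 splits in O_K.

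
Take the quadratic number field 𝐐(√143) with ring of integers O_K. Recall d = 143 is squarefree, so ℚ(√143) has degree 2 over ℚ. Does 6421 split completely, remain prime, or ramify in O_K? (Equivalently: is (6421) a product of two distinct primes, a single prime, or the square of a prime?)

143 mod 4 = 3, hence disc K = 4·143 = 572 and O_K = ℤ[√143].
6421 ∤ 572, so 6421 is unramified.
Compute (143/6421) via Euler: 143^((6421-1)/2) mod 6421 = 6420, so (143/6421) = -1.
d is a non-residue mod p, hence 6421 remains inert in O_K.

remains prime (inert)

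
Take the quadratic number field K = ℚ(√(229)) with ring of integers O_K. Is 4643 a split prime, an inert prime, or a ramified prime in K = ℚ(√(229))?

4643 remains inert

d = 229 ≡ 1 (mod 4), so O_K = ℤ[(1+√229)/2] and disc(K) = d = 229.
4643 ∤ 229, so 4643 is unramified.
Legendre symbol by Euler's criterion: (229/4643) ≡ 229^2321 ≡ 4642 (mod 4643), i.e. (229/4643) = -1.
d is a non-residue mod p, hence 4643 remains inert in O_K.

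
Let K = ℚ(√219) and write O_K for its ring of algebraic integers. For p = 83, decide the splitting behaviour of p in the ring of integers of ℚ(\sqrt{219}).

remains prime (inert)

d = 219 ≡ 3 (mod 4), so O_K = ℤ[√219] and disc(K) = 4d = 876.
Since gcd(83, 876) = 1 the prime 83 does not ramify.
Euler's criterion: 219^41 mod 83 = 82. Thus (219|83) = -1.
(219/83) = -1, so 83 is inert.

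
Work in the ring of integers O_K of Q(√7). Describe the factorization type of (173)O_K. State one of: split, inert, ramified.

inert

7 mod 4 = 3, hence disc K = 4·7 = 28 and O_K = ℤ[√7].
Since gcd(173, 28) = 1 the prime 173 does not ramify.
(7/173) = 7^86 mod 173 = 172, giving Legendre symbol -1.
(7/173) = -1, so 173 is inert.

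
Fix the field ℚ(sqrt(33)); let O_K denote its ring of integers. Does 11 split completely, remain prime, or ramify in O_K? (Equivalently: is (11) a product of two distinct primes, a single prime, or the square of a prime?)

Since 33 ≡ 1 mod 4, the ring of integers is ℤ[(1+√33)/2] with discriminant 33.
11 divides disc(K) = 33, so 11 ramifies.

ramified — (11) = 𝔭²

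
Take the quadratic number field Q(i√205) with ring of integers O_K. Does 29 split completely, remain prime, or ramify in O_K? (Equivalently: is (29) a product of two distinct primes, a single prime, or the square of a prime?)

-205 mod 4 = 3, hence disc K = 4·(-205) = -820 and O_K = ℤ[√-205].
Since gcd(29, -820) = 1 the prime 29 does not ramify.
(-205/29) = 27^14 mod 29 = 28, giving Legendre symbol -1.
d is a non-residue mod p, hence 29 remains inert in O_K.

p is inert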